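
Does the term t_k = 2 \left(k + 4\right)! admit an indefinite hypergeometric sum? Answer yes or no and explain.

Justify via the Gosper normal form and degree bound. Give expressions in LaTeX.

No — t_k has no hypergeometric antidifference.

t_(k+1)/t_k = k + 5.
So A=k + 5 and B=1, with C=1.
Need (k + 5)·f(k+1) − (1)·f(k) = 1.
d = -1 from the (1,0,0) case.
deg f ≤ -1 is impossible — no certificate.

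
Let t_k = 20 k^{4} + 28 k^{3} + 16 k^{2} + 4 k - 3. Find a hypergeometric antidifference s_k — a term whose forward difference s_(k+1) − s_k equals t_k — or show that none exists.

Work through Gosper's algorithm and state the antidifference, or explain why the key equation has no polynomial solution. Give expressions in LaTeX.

Compute t_(k+1)/t_k: get (20*k**4 + 108*k**3 + 220*k**2 + 200*k + 65)/(20*k**4 + 28*k**3 + 16*k**2 + 4*k - 3).
Take A(k)=1, B(k)=1, C(k)=k**4 + 7*k**3/5 + 4*k**2/5 + k/5 - 3/20.
Need (1)·f(k+1) − (1)·f(k) = k**4 + 7*k**3/5 + 4*k**2/5 + k/5 - 3/20.
Bound: deg f ≤ 5.
Match coefficients ⇒ f(k) = k*(4*k**4 - 3*k**3 - 2*k**2 + k - 3)/20.
R(k) = B(k−1)·f(k)/C(k) = k*(4*k**4 - 3*k**3 - 2*k**2 + k - 3)/(20*k**4 + 28*k**3 + 16*k**2 + 4*k - 3); s_k = R·t_k = k*(4*k**4 - 3*k**3 - 2*k**2 + k - 3).
Check: Δs_k = 20*k**4 + 28*k**3 + 16*k**2 + 4*k - 3. ✓

s_k = k \left(4 k^{4} - 3 k^{3} - 2 k^{2} + k - 3\right)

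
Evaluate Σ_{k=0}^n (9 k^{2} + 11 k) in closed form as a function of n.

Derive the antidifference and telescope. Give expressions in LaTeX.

t_(k+1)/t_k = (9*k**2 + 29*k + 20)/(k*(9*k + 11)).
Normal form (A,B,C) = (1, 1, k**2 + 11*k/9).
Need (1)·f(k+1) − (1)·f(k) = k**2 + 11*k/9.
From deg A=0, deg B=0, deg C=2: d=3.
Match coefficients ⇒ f(k) = k*(k - 1)*(3*k + 4)/9.
Certificate R = B(k−1)f/C = (k - 1)*(3*k + 4)/(9*k + 11) gives s_k = k*(3*k**2 + k - 4).
s_(k+1) − s_k = k*(9*k + 11) = t_k.
Σ_(k=0)^n t_k = s_(n+1) − s_(0) = (n*(3*n**2 + 10*n + 7)) − (0), i.e. n*(3*n**2 + 10*n + 7).

S(n) = n \left(3 n^{2} + 10 n + 7\right)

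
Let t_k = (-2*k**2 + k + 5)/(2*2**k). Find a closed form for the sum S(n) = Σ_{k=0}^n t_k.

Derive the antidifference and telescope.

S(n) = 2**(-n - 1)*(2*n**2 + 7*n + 5)

Step 1: r(k) = (k/2 - (k + 1)**2 + 3)/(-2*k**2 + k + 5).
So A=1/2 and B=1, with C=k**2 - k/2 - 5/2.
f must satisfy (1/2)·f(k+1) − (1)·f(k) = k**2 - k/2 - 5/2.
Degrees (0,0,2) ⇒ d ≤ 2.
Coefficient equations give f(k) = -k*(2*k + 3).
So s_k = (B(k−1)f/C)·t_k = (-2*k*(2*k + 3)/(2*k**2 - k - 5))·t_k = k*(2*k + 3)/2**k.
Verify: (-2*k**2 + k + 5)/(2*2**k) matches t_k.
Telescope: S(n) = s_(n+1) − s_(0) = 2**(-n - 1)*(2*n**2 + 7*n + 5) − (0) = 2**(-n - 1)*(2*n**2 + 7*n + 5).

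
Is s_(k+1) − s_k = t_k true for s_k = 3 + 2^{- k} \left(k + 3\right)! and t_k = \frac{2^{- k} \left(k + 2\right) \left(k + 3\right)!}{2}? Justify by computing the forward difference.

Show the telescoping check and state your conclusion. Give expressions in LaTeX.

s_(k+1) = 2**(-k - 1)*factorial(k + 4) + 3
s_(k+1) − s_k = (k + 2)*factorial(k + 3)/(2*2**k)
(s_(k+1) − s_k) − t_k = 0

valid (s_(k+1) − s_k reduces to t_k)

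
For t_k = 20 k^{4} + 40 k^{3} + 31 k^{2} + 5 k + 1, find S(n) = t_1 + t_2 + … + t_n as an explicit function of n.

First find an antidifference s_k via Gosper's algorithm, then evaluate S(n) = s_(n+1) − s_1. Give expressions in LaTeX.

Ratio r(k) = (20*k**4 + 120*k**3 + 271*k**2 + 267*k + 97)/(20*k**4 + 40*k**3 + 31*k**2 + 5*k + 1).
Factor: A=1; B=1; C=k**4 + 2*k**3 + 31*k**2/20 + k/4 + 1/20.
Solve (1)·f(k+1) − (1)·f(k) = k**4 + 2*k**3 + 31*k**2/20 + k/4 + 1/20.
From deg A=0, deg B=0, deg C=4: d=5.
A polynomial solution: f(k) = k*(4*k**4 - 3*k**2 - 3*k + 3)/20.
R(k) = B(k−1)·f(k)/C(k) = k*(4*k**4 - 3*k**2 - 3*k + 3)/(20*k**4 + 40*k**3 + 31*k**2 + 5*k + 1); s_k = R·t_k = k*(4*k**4 - 3*k**2 - 3*k + 3).
s_(k+1) − s_k = 20*k**4 + 40*k**3 + 31*k**2 + 5*k + 1 = t_k.
Evaluate: s_(n+1) = 4*n**5 + 20*n**4 + 37*n**3 + 28*n**2 + 8*n + 1; subtract s_(1) = 1 ⇒ S(n) = n*(4*n**4 + 20*n**3 + 37*n**2 + 28*n + 8).

S(n) = n \left(4 n^{4} + 20 n^{3} + 37 n^{2} + 28 n + 8\right)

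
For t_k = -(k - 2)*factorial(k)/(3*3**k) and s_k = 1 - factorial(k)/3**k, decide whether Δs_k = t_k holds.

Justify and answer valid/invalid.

s_(k+1) = (3*3**k - k*factorial(k) - factorial(k))/(3*3**k)
s_(k+1) − s_k = -(k - 2)*factorial(k)/(3*3**k)
(s_(k+1) − s_k) − t_k = 0

valid; difference matches t_k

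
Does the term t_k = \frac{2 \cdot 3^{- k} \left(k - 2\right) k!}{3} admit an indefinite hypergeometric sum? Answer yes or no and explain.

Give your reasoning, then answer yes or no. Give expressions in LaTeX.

Step 1: r(k) = (k**2 - 1)/(3*(k - 2)).
A = k/3 + 1/3, B = 1, C = k - 2.
Need (k/3 + 1/3)·f(k+1) − (1)·f(k) = k - 2.
deg f ≤ 0 (via 1,0,1).
Match coefficients ⇒ f(k) = 3.
R(k) = B(k−1)·f(k)/C(k) = 3/(k - 2); s_k = R·t_k = 2*factorial(k)/3**k.
Δs = 2*(k - 2)*factorial(k)/(3*3**k), as required.

Yes. s_k = 2 \cdot 3^{- k} k!.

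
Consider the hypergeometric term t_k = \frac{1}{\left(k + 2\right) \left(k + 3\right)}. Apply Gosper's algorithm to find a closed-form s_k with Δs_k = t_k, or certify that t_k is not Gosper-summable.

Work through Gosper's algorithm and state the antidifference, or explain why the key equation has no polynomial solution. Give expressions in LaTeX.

r(k) = (k + 2)/(k + 4) after simplifying.
Factor: A=k + 2; B=k + 4; C=1.
Key eq: (k + 2)·f(k+1) = (k + 3)·f(k) + (1).
deg f ≤ 1 (via 1,1,0).
A polynomial solution: f(k) = k/2.
R(k) = B(k−1)·f(k)/C(k) = k*(k + 3)/2; s_k = R·t_k = k/(2*(k + 2)).
Verify: 1/(k**2 + 5*k + 6) matches t_k.

s_k = \frac{k}{2 \left(k + 2\right)}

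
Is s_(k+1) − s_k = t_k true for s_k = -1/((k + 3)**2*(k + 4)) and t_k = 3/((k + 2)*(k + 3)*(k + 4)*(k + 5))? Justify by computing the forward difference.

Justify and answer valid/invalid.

s_(k+1) = -1/((k + 4)**2*(k + 5))
s_(k+1) − s_k = (3*k + 11)/(k**5 + 19*k**4 + 143*k**3 + 533*k**2 + 984*k + 720)
(s_(k+1) − s_k) − t_k = 2*(-2*k - 7)/(k**6 + 21*k**5 + 181*k**4 + 819*k**3 + 2050*k**2 + 2688*k + 1440)

Invalid: residual 2*(-2*k - 7)/(k**6 + 21*k**5 + 181*k**4 + 819*k**3 + 2050*k**2 + 2688*k + 1440) ≠ 0.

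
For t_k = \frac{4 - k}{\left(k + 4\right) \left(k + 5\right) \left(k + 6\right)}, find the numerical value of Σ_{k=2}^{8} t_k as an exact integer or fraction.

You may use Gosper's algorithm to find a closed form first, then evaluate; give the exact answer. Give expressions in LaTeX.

Step 1: r(k) = (k - 3)*(k + 4)/((k - 4)*(k + 7)).
Factor: A=k + 4; B=k + 7; C=k - 4.
Set up (k + 4)·f(k+1) − (k + 6)·f(k) − (k - 4) = 0.
Bound: deg f ≤ 2.
Match coefficients ⇒ f(k) = -k.
Certificate R = B(k−1)f/C = -k*(k + 6)/(k - 4) gives s_k = k/((k + 4)*(k + 5)).
s_(k+1) − s_k = (4 - k)/(k**3 + 15*k**2 + 74*k + 120) = t_k.
Telescoping: Σ = s_(9) − s_(2) = 9/182 − (1/21) = 1/546.

Σ = 1/546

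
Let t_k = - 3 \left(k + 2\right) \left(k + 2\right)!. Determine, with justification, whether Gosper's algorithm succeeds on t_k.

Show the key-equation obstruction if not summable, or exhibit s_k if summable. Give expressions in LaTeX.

Yes. s_k = - 3 \left(k + 2\right)!.

The ratio is (k + 3)**2/(k + 2).
A = k + 3, B = 1, C = k + 2.
Solve (k + 3)·f(k+1) − (1)·f(k) = k + 2.
d = 0 from the (1,0,1) case.
Solve for f: f(k) = 1 (degree 0 ≤ 0).
Get s_k = R·t_k = -3*factorial(k + 2) with R(k) = B(k−1)f(k)/C(k) = 1/(k + 2).
Δs = -3*(k + 2)*factorial(k + 2), as required.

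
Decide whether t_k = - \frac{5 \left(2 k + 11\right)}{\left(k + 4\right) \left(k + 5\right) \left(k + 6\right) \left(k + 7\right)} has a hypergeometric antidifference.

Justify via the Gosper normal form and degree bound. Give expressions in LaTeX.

r(k) = (k + 4)*(2*k + 13)/((k + 8)*(2*k + 11)) after simplifying.
Factor: A=k + 4; B=k + 8; C=k + 11/2.
Solve (k + 4)·f(k+1) − (k + 7)·f(k) = k + 11/2.
d = 3 from the (1,1,1) case.
Solve for f: f(k) = k*(k + 5)*(k + 10)/48 (degree 3 ≤ 3).
Certificate R = B(k−1)f/C = k*(k + 5)*(k + 7)*(k + 10)/(24*(2*k + 11)) gives s_k = 5*k*(-k - 10)/(24*(k**2 + 10*k + 24)).
Verify: 5*(-2*k - 11)/(k**4 + 22*k**3 + 179*k**2 + 638*k + 840) matches t_k.

Yes. s_k = \frac{5 k \left(- k - 10\right)}{24 \left(k^{2} + 10 k + 24\right)}.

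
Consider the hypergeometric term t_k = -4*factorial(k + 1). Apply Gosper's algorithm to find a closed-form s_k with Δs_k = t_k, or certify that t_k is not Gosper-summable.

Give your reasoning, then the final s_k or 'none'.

none — t_k is not Gosper-summable

The ratio is k + 2.
Factor: A=k + 2; B=1; C=1.
f must satisfy (k + 2)·f(k+1) − (1)·f(k) = 1.
deg f ≤ -1 (via 1,0,0).
Negative degree bound (-1): no f exists, t_k not Gosper-summable.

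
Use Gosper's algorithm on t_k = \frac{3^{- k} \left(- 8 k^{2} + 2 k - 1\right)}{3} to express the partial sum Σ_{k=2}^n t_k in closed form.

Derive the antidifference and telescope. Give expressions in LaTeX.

S(n) = 3^{- n - 2} \left(- 26 \cdot 3^{n} + 12 n^{2} + 33 n + 33\right)

t_(k+1)/t_k = (8*k**2 + 14*k + 7)/(3*(8*k**2 - 2*k + 1)).
So A=1/3 and B=1, with C=k**2 - k/4 + 1/8.
Set up (1/3)·f(k+1) − (1)·f(k) − (k**2 - k/4 + 1/8) = 0.
Bound: deg f ≤ 2.
Solving with deg f ≤ 2: f(k) = -3*(4*k**2 + 3*k + 4)/8.
Certificate R = B(k−1)f/C = -3*(4*k**2 + 3*k + 4)/(8*k**2 - 2*k + 1) gives s_k = (4*k**2 + 3*k + 4)/3**k.
s_(k+1) − s_k = (-8*k**2 + 2*k - 1)/(3*3**k) = t_k.
s_(n+1) = 3**(-n - 1)*(4*n**2 + 11*n + 11) and s_(2) = 26/9, so S(n) = 3**(-n - 2)*(-26*3**n + 12*n**2 + 33*n + 33).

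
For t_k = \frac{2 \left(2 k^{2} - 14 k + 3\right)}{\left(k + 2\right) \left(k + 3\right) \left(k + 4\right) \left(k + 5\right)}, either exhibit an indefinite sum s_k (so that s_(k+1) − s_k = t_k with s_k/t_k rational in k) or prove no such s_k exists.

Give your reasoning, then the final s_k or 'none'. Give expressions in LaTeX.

s_k = \frac{k \left(k^{2} - 39 k + 74\right)}{12 \left(k + 2\right) \left(k + 3\right) \left(k + 4\right)}

r(k) = -(k + 2)*(14*k - 2*(k + 1)**2 + 11)/((k + 6)*(2*k**2 - 14*k + 3)) after simplifying.
Gosper form: A/B · C(k+1)/C(k) with A=k + 2, B=k + 6, C=k**2 - 7*k + 3/2.
Set up (k + 2)·f(k+1) − (k + 5)·f(k) − (k**2 - 7*k + 3/2) = 0.
Bound: deg f ≤ 3.
A polynomial solution: f(k) = k*(k - 37)*(k - 2)/48.
Then R = B(k−1)f/C = k*(k - 37)*(k - 2)*(k + 5)/(24*(2*k**2 - 14*k + 3)), so s_k = R(k)·t_k = k*(k**2 - 39*k + 74)/(12*(k + 2)*(k + 3)*(k + 4)).
Verify: 2*(2*k**2 - 14*k + 3)/(k**4 + 14*k**3 + 71*k**2 + 154*k + 120) matches t_k.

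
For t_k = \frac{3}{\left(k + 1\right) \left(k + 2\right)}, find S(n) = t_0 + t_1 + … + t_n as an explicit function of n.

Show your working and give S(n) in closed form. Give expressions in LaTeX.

r(k) = (k + 1)/(k + 3) after simplifying.
Take A(k)=k + 1, B(k)=k + 3, C(k)=1.
Key eq: (k + 1)·f(k+1) = (k + 2)·f(k) + (1).
deg f ≤ 1 (via 1,1,0).
Coefficient equations give f(k) = k.
Get s_k = R·t_k = 3*k/(k + 1) with R(k) = B(k−1)f(k)/C(k) = k*(k + 2).
Check: Δs_k = 3/(k**2 + 3*k + 2). ✓
s_(n+1) = 3*(n + 1)/(n + 2) and s_(0) = 0, so S(n) = 3*(n + 1)/(n + 2).

S(n) = \frac{3 \left(n + 1\right)}{n + 2}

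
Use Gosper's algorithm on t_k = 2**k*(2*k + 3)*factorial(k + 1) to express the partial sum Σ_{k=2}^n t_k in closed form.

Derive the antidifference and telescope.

S(n) = 2*2**n*factorial(n + 2) - 24

Compute t_(k+1)/t_k: get 2*(k + 2)*(2*k + 5)/(2*k + 3).
Normal form (A,B,C) = (2*k + 4, 1, k + 3/2).
Key eq: (2*k + 4)·f(k+1) = (1)·f(k) + (k + 3/2).
deg f ≤ 0 (via 1,0,1).
A polynomial solution: f(k) = 1/2.
R(k) = B(k−1)·f(k)/C(k) = 1/(2*k + 3); s_k = R·t_k = 2**k*factorial(k + 1).
Verify: 2**k*(2*k + 3)*factorial(k + 1) matches t_k.
s_(n+1) = 2**(n + 1)*factorial(n + 2) and s_(2) = 24, so S(n) = 2*2**n*factorial(n + 2) - 24.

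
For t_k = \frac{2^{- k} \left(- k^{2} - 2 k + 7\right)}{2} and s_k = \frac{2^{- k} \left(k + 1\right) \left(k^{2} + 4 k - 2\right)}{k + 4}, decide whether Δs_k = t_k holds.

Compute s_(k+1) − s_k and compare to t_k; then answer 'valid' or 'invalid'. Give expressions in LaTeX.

Invalid: residual \frac{3 \cdot 2^{- k} \left(k^{3} + 8 k^{2} + 9 k - 32\right)}{2 \left(k^{2} + 9 k + 20\right)} ≠ 0.

s_(k+1) = (k + 2)*(4*k + (k + 1)**2 + 2)/(2*2**k*(k + 5))
s_(k+1) − s_k = (-k**4 - 8*k**3 - 7*k**2 + 50*k + 44)/(2*2**k*(k**2 + 9*k + 20))
(s_(k+1) − s_k) − t_k = 3*(k**3 + 8*k**2 + 9*k - 32)/(2*2**k*(k**2 + 9*k + 20))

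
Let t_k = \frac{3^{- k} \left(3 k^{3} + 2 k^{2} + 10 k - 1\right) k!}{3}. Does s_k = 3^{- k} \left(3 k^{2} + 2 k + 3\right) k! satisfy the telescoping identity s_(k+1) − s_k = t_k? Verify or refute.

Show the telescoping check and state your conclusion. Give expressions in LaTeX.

s_(k+1) = (3*k**2 + 8*k + 8)*factorial(k + 1)/(3*3**k)
s_(k+1) − s_k = (3*k**3 + 2*k**2 + 10*k - 1)*factorial(k)/(3*3**k)
(s_(k+1) − s_k) − t_k = 0

valid (s_(k+1) − s_k reduces to t_k)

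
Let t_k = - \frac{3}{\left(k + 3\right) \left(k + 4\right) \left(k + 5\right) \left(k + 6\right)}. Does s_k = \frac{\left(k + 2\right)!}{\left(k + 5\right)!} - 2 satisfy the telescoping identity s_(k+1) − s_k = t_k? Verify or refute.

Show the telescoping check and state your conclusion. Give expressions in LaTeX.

Valid — Δs_k = t_k.

s_(k+1) = factorial(k + 3)/factorial(k + 6) - 2
s_(k+1) − s_k = -3/((k + 3)*(k + 4)*(k + 5)*(k + 6))
(s_(k+1) − s_k) − t_k = 0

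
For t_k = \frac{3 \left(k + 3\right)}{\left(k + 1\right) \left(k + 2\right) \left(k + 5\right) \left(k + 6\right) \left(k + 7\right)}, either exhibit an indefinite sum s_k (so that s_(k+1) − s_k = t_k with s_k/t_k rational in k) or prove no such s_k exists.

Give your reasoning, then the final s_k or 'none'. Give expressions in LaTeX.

r(k) = (k + 1)*(k + 4)*(k + 5)/((k + 3)**2*(k + 8)) after simplifying.
A = k + 1, B = k + 8, C = k**3 + 10*k**2 + 33*k + 36.
f must satisfy (k + 1)·f(k+1) − (k + 7)·f(k) = k**3 + 10*k**2 + 33*k + 36.
Bound: deg f ≤ 6.
Solve for f: f(k) = k*(k + 2)*(k + 3)*(k + 4)*(k**2 + 12*k + 41)/90 (degree 6 ≤ 6).
Certificate R = B(k−1)f/C = k*(k + 2)*(k + 7)*(k**2 + 12*k + 41)/(90*(k + 3)) gives s_k = k*(k**2 + 12*k + 41)/(30*(k**3 + 12*k**2 + 41*k + 30)).
Check: Δs_k = 3*(k + 3)/(k**5 + 21*k**4 + 163*k**3 + 567*k**2 + 844*k + 420). ✓

s_k = \frac{k \left(k^{2} + 12 k + 41\right)}{30 \left(k^{3} + 12 k^{2} + 41 k + 30\right)}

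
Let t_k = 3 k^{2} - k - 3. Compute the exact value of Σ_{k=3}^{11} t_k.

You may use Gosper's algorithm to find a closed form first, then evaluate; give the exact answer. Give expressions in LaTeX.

r(k) = (k - 3*(k + 1)**2 + 4)/(-3*k**2 + k + 3) after simplifying.
Gosper form: A/B · C(k+1)/C(k) with A=1, B=1, C=k**2 - k/3 - 1.
f must satisfy (1)·f(k+1) − (1)·f(k) = k**2 - k/3 - 1.
Degrees (0,0,2) ⇒ d ≤ 3.
Coefficient equations give f(k) = k*(k**2 - 2*k - 2)/3.
Get s_k = R·t_k = k*(k**2 - 2*k - 2) with R(k) = B(k−1)f(k)/C(k) = k*(k**2 - 2*k - 2)/(3*k**2 - k - 3).
Δs = 3*k**2 - k - 3, as required.
Telescoping: Σ = s_(12) − s_(3) = 1416 − (3) = 1413.

Σ = 1413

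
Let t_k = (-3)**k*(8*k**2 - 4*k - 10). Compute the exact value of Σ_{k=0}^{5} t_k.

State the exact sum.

Σ = -34264

Compute t_(k+1)/t_k: get 3*(-4*k**2 - 6*k + 3)/(4*k**2 - 2*k - 5).
Normal form (A,B,C) = (-3, 1, k**2 - k/2 - 5/4).
Key eq: (-3)·f(k+1) = (1)·f(k) + (k**2 - k/2 - 5/4).
Degrees (0,0,2) ⇒ d ≤ 2.
A polynomial solution: f(k) = -(2*k**2 - 4*k - 1)/8.
Certificate R = B(k−1)f/C = -(2*k**2 - 4*k - 1)/(2*(4*k**2 - 2*k - 5)) gives s_k = (-3)**k*(-2*k**2 + 4*k + 1).
Δs = (-3)**k*(8*k**2 - 4*k - 10), as required.
Telescoping: Σ = s_(6) − s_(0) = -34263 − (1) = -34264.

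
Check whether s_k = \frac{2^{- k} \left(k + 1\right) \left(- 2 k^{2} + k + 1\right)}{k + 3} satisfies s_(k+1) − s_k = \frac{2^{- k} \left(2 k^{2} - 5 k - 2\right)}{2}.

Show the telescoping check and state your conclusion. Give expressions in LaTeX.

Invalid: residual \frac{2^{- k} \left(- 2 k^{3} - 5 k^{2} + 19 k + 8\right)}{k^{2} + 7 k + 12} ≠ 0.

s_(k+1) = (k + 2)*(k - 2*(k + 1)**2 + 2)/(2*2**k*(k + 4))
s_(k+1) − s_k = (2*k**4 + 5*k**3 - 23*k**2 - 36*k - 8)/(2*2**k*(k**2 + 7*k + 12))
(s_(k+1) − s_k) − t_k = (-2*k**3 - 5*k**2 + 19*k + 8)/(2**k*(k**2 + 7*k + 12))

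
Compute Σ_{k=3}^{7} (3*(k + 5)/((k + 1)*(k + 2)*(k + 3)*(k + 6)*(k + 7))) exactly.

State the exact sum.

Compute t_(k+1)/t_k: get (k + 1)*(k + 6)**2/((k + 4)*(k + 5)*(k + 8)).
Take A(k)=k + 1, B(k)=k + 8, C(k)=k**3 + 14*k**2 + 65*k + 100.
Key eq: (k + 1)·f(k+1) = (k + 7)·f(k) + (k**3 + 14*k**2 + 65*k + 100).
deg f ≤ 6 (via 1,1,3).
Coefficient equations give f(k) = k*(k + 3)*(k + 4)**2*(k + 5)**2/36.
So s_k = (B(k−1)f/C)·t_k = (k*(k + 3)*(k + 4)*(k + 7)/36)·t_k = k*(k**2 + 9*k + 20)/(12*(k**3 + 9*k**2 + 20*k + 12)).
s_(k+1) − s_k = 3*(k + 5)/(k**5 + 19*k**4 + 131*k**3 + 401*k**2 + 540*k + 252) = t_k.
Telescoping: Σ = s_(8) − s_(3) = 26/315 − (7/90) = 1/210.

Σ = 1/210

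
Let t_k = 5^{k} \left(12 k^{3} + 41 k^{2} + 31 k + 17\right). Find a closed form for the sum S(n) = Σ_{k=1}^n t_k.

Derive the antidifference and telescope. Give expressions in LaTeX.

S(n) = 15 \cdot 5^{n} n^{3} + 40 \cdot 5^{n} n^{2} + 30 \cdot 5^{n} n + 20 \cdot 5^{n} - 20

t_(k+1)/t_k = 5*(12*k**3 + 77*k**2 + 149*k + 101)/(12*k**3 + 41*k**2 + 31*k + 17).
Take A(k)=5, B(k)=1, C(k)=k**3 + 41*k**2/12 + 31*k/12 + 17/12.
f must satisfy (5)·f(k+1) − (1)·f(k) = k**3 + 41*k**2/12 + 31*k/12 + 17/12.
From deg A=0, deg B=0, deg C=3: d=3.
A polynomial solution: f(k) = (k + 1)*(3*k**2 - 4*k + 3)/12.
R(k) = B(k−1)·f(k)/C(k) = (k + 1)*(3*k**2 - 4*k + 3)/(12*k**3 + 41*k**2 + 31*k + 17); s_k = R·t_k = 5**k*(3*k**3 - k**2 - k + 3).
s_(k+1) − s_k = 5**k*(12*k**3 + 41*k**2 + 31*k + 17) = t_k.
s_(n+1) = 5**(n + 1)*(3*n**3 + 8*n**2 + 6*n + 4) and s_(1) = 20, so S(n) = 15*5**n*n**3 + 40*5**n*n**2 + 30*5**n*n + 20*5**n - 20.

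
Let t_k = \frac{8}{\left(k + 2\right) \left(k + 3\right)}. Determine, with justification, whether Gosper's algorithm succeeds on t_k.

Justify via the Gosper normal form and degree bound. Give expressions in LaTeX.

Step 1: r(k) = (k + 2)/(k + 4).
A = k + 2, B = k + 4, C = 1.
Key eq: (k + 2)·f(k+1) = (k + 3)·f(k) + (1).
deg f ≤ 1 (via 1,1,0).
Solving with deg f ≤ 1: f(k) = k/2.
R(k) = B(k−1)·f(k)/C(k) = k*(k + 3)/2; s_k = R·t_k = 4*k/(k + 2).
Δs = 8/(k**2 + 5*k + 6), as required.

Yes. s_k = \frac{4 k}{k + 2}.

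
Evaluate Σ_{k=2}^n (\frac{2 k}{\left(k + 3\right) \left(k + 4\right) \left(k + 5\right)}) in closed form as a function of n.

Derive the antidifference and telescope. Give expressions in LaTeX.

Compute t_(k+1)/t_k: get (k + 1)*(k + 3)/(k*(k + 6)).
So A=k + 3 and B=k + 6, with C=k.
Solve (k + 3)·f(k+1) − (k + 5)·f(k) = k.
d = 2 from the (1,1,1) case.
Solving with deg f ≤ 2: f(k) = k*(k - 1)/8.
So s_k = (B(k−1)f/C)·t_k = ((k - 1)*(k + 5)/8)·t_k = k*(k - 1)/(4*(k + 3)*(k + 4)).
Δs = 2*k/(k**3 + 12*k**2 + 47*k + 60), as required.
Telescope: S(n) = s_(n+1) − s_(2) = n*(n + 1)/(4*(n**2 + 9*n + 20)) − (1/60) = (7*n**2 + 3*n - 10)/(30*(n**2 + 9*n + 20)).

S(n) = \frac{7 n^{2} + 3 n - 10}{30 \left(n^{2} + 9 n + 20\right)}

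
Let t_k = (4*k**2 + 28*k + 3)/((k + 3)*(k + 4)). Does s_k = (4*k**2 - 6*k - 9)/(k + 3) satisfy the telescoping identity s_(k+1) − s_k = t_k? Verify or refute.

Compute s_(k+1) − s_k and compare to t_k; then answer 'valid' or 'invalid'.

s_(k+1) = (4*k**2 + 2*k - 11)/(k + 4)
s_(k+1) − s_k = (4*k**2 + 28*k + 3)/(k**2 + 7*k + 12)
(s_(k+1) − s_k) − t_k = 0

valid (s_(k+1) − s_k reduces to t_k)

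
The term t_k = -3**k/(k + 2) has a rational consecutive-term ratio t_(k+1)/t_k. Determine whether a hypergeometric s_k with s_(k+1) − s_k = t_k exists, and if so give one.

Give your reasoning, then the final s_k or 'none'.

t_(k+1)/t_k = 3*(k + 2)/(k + 3).
So A=3*k + 6 and B=k + 3, with C=1.
f must satisfy (3*k + 6)·f(k+1) − (k + 2)·f(k) = 1.
d = -1 from the (1,1,0) case.
Bound -1 < 0, so the key equation has no polynomial solution.

none — t_k is not Gosper-summable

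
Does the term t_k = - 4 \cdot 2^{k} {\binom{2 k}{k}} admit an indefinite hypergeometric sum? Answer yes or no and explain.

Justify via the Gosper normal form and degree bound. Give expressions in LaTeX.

No. Not Gosper-summable.

Step 1: r(k) = 4*(2*k + 1)/(k + 1).
So A=8*k + 4 and B=k + 1, with C=1.
Set up (8*k + 4)·f(k+1) − (k)·f(k) − (1) = 0.
Bound: deg f ≤ -1.
Bound -1 < 0, so the key equation has no polynomial solution.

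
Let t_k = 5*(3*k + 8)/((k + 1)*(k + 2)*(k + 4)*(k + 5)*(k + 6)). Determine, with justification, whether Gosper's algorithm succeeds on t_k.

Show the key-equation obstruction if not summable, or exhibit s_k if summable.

Yes. s_k = k*(k**2 + 10*k + 29)/(4*(k**3 + 10*k**2 + 29*k + 20)).

Step 1: r(k) = (k + 1)*(k + 4)*(3*k + 11)/((k + 3)*(k + 7)*(3*k + 8)).
Factor: A=k + 1; B=k + 7; C=k**2 + 17*k/3 + 8.
Set up (k + 1)·f(k+1) − (k + 6)·f(k) − (k**2 + 17*k/3 + 8) = 0.
deg f ≤ 5 (via 1,1,2).
Solve for f: f(k) = k*(k + 2)*(k + 3)*(k**2 + 10*k + 29)/60 (degree 5 ≤ 5).
R(k) = B(k−1)·f(k)/C(k) = k*(k + 2)*(k + 6)*(k**2 + 10*k + 29)/(20*(3*k + 8)); s_k = R·t_k = k*(k**2 + 10*k + 29)/(4*(k**3 + 10*k**2 + 29*k + 20)).
s_(k+1) − s_k = 5*(3*k + 8)/(k**5 + 18*k**4 + 121*k**3 + 372*k**2 + 508*k + 240) = t_k.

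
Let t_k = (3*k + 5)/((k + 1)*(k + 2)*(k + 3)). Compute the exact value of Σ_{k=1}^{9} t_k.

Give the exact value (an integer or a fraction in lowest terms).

Compute t_(k+1)/t_k: get (k + 1)*(3*k + 8)/((k + 4)*(3*k + 5)).
Factor: A=k + 1; B=k + 4; C=k + 5/3.
Key eq: (k + 1)·f(k+1) = (k + 3)·f(k) + (k + 5/3).
Bound: deg f ≤ 2.
Coefficient equations give f(k) = k*(2*k + 3)/3.
R(k) = B(k−1)·f(k)/C(k) = k*(k + 3)*(2*k + 3)/(3*k + 5); s_k = R·t_k = k*(2*k + 3)/((k + 1)*(k + 2)).
Δs = (3*k + 5)/(k**3 + 6*k**2 + 11*k + 6), as required.
Sum = s_(10) − s_(1); s_(10) = 115/66, s_(1) = 5/6 ⇒ 10/11.

Σ = 10/11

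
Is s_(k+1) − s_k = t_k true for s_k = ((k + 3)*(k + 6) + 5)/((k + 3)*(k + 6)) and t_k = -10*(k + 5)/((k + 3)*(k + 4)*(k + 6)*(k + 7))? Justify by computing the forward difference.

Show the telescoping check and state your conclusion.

s_(k+1) = ((k + 4)*(k + 7) + 5)/((k + 4)*(k + 7))
s_(k+1) − s_k = 10*(-k - 5)/(k**4 + 20*k**3 + 145*k**2 + 450*k + 504)
(s_(k+1) − s_k) − t_k = 0

Valid: the claim telescopes to t_k.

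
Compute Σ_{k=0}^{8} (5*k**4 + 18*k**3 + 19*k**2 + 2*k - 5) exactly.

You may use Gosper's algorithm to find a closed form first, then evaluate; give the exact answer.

Σ = 71091

Compute t_(k+1)/t_k: get (5*k**4 + 38*k**3 + 103*k**2 + 114*k + 39)/(5*k**4 + 18*k**3 + 19*k**2 + 2*k - 5).
A = 1, B = 1, C = k**4 + 18*k**3/5 + 19*k**2/5 + 2*k/5 - 1.
Set up (1)·f(k+1) − (1)·f(k) − (k**4 + 18*k**3/5 + 19*k**2/5 + 2*k/5 - 1) = 0.
d = 5 from the (0,0,4) case.
Match coefficients ⇒ f(k) = k*(k**4 + 2*k**3 - k**2 - 4*k - 3)/5.
Get s_k = R·t_k = k*(k**4 + 2*k**3 - k**2 - 4*k - 3) with R(k) = B(k−1)f(k)/C(k) = k*(k**4 + 2*k**3 - k**2 - 4*k - 3)/(5*k**4 + 18*k**3 + 19*k**2 + 2*k - 5).
Check: Δs_k = 5*k**4 + 18*k**3 + 19*k**2 + 2*k - 5. ✓
Evaluate s at k=9 and k=0: 71091 and 0; difference 71091.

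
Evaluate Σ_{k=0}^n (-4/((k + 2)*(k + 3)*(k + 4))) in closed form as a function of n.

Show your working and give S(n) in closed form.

t_(k+1)/t_k = (k + 2)/(k + 5).
Gosper form: A/B · C(k+1)/C(k) with A=k + 2, B=k + 5, C=1.
Need (k + 2)·f(k+1) − (k + 4)·f(k) = 1.
Bound: deg f ≤ 2.
Match coefficients ⇒ f(k) = k*(k + 5)/12.
So s_k = (B(k−1)f/C)·t_k = (k*(k + 4)*(k + 5)/12)·t_k = k*(-k - 5)/(3*(k + 2)*(k + 3)).
Check: Δs_k = -4/(k**3 + 9*k**2 + 26*k + 24). ✓
Telescope: S(n) = s_(n+1) − s_(0) = (-n**2 - 7*n - 6)/(3*(n**2 + 7*n + 12)) − (0) = (-n**2 - 7*n - 6)/(3*(n**2 + 7*n + 12)).

S(n) = (-n**2 - 7*n - 6)/(3*(n**2 + 7*n + 12))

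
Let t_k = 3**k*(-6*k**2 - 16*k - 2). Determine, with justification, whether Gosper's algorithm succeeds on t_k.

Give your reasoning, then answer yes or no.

Compute t_(k+1)/t_k: get 3*(3*k**2 + 14*k + 12)/(3*k**2 + 8*k + 1).
Normal form (A,B,C) = (3, 1, k**2 + 8*k/3 + 1/3).
Need (3)·f(k+1) − (1)·f(k) = k**2 + 8*k/3 + 1/3.
Bound: deg f ≤ 2.
Coefficient equations give f(k) = (k - 1)*(3*k + 2)/6.
R(k) = B(k−1)·f(k)/C(k) = (k - 1)*(3*k + 2)/(2*(3*k**2 + 8*k + 1)); s_k = R·t_k = 3**k*(-3*k**2 + k + 2).
s_(k+1) − s_k = 3**k*(-6*k**2 - 16*k - 2) = t_k.

Yes. s_k = 3**k*(-3*k**2 + k + 2).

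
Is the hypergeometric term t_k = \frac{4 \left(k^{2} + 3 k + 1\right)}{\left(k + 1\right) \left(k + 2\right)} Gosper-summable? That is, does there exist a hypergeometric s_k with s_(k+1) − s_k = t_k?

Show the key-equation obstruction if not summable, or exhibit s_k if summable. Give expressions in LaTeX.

Yes. s_k = \frac{4 k^{2}}{k + 1}.

The ratio is (k + 1)*(3*k + (k + 1)**2 + 4)/((k + 3)*(k**2 + 3*k + 1)).
A = k + 1, B = k + 3, C = k**2 + 3*k + 1.
Key eq: (k + 1)·f(k+1) = (k + 2)·f(k) + (k**2 + 3*k + 1).
From deg A=1, deg B=1, deg C=2: d=2.
Solving with deg f ≤ 2: f(k) = k**2.
So s_k = (B(k−1)f/C)·t_k = (k**2*(k + 2)/(k**2 + 3*k + 1))·t_k = 4*k**2/(k + 1).
Check: Δs_k = 4*(k**2 + 3*k + 1)/(k**2 + 3*k + 2). ✓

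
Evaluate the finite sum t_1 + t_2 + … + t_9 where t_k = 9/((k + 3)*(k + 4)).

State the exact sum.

Σ = 81/52

r(k) = (k + 3)/(k + 5) after simplifying.
A = k + 3, B = k + 5, C = 1.
Need (k + 3)·f(k+1) − (k + 4)·f(k) = 1.
Degrees (1,1,0) ⇒ d ≤ 1.
A polynomial solution: f(k) = k/3.
Get s_k = R·t_k = 3*k/(k + 3) with R(k) = B(k−1)f(k)/C(k) = k*(k + 4)/3.
s_(k+1) − s_k = 9/(k**2 + 7*k + 12) = t_k.
Telescoping: Σ = s_(10) − s_(1) = 30/13 − (3/4) = 81/52.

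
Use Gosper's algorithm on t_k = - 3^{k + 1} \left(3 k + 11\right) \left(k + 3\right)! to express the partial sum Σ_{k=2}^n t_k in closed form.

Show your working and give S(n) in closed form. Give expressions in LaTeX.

S(n) = - 9 \cdot 3^{n} \left(n + 4\right)! + 3240

t_(k+1)/t_k = 3*(k + 4)*(3*k + 14)/(3*k + 11).
Normal form (A,B,C) = (3*k + 12, 1, k + 11/3).
Key eq: (3*k + 12)·f(k+1) = (1)·f(k) + (k + 11/3).
deg f ≤ 0 (via 1,0,1).
Solve for f: f(k) = 1/3 (degree 0 ≤ 0).
Get s_k = R·t_k = -3**(k + 1)*factorial(k + 3) with R(k) = B(k−1)f(k)/C(k) = 1/(3*k + 11).
Verify: -3**(k + 1)*(3*k + 11)*factorial(k + 3) matches t_k.
s_(n+1) = -3**(n + 2)*factorial(n + 4) and s_(2) = -3240, so S(n) = -9*3**n*factorial(n + 4) + 3240.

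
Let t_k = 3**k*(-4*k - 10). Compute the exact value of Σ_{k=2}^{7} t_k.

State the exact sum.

Σ = -118044

Ratio r(k) = 3*(2*k + 7)/(2*k + 5).
So A=3 and B=1, with C=k + 5/2.
f must satisfy (3)·f(k+1) − (1)·f(k) = k + 5/2.
Bound: deg f ≤ 1.
Solving with deg f ≤ 1: f(k) = (k + 1)/2.
So s_k = (B(k−1)f/C)·t_k = ((k + 1)/(2*k + 5))·t_k = -2*3**k*(k + 1).
Check: Δs_k = 3**k*(-4*k - 10). ✓
Σ_(k=2)^(7) t_k = s_(8) − s_(2) = -118098 − (-54) = -118044.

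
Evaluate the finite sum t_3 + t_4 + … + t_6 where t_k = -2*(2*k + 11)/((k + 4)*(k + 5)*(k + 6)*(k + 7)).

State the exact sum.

The ratio is (k + 4)*(2*k + 13)/((k + 8)*(2*k + 11)).
Gosper form: A/B · C(k+1)/C(k) with A=k + 4, B=k + 8, C=k + 11/2.
Need (k + 4)·f(k+1) − (k + 7)·f(k) = k + 11/2.
deg f ≤ 3 (via 1,1,1).
Solving with deg f ≤ 3: f(k) = k*(k + 5)*(k + 10)/48.
Get s_k = R·t_k = k*(-k - 10)/(12*(k**2 + 10*k + 24)) with R(k) = B(k−1)f(k)/C(k) = k*(k + 5)*(k + 7)*(k + 10)/(24*(2*k + 11)).
Check: Δs_k = 2*(-2*k - 11)/(k**4 + 22*k**3 + 179*k**2 + 638*k + 840). ✓
Evaluate s at k=7 and k=3: -119/1716 and -13/252; difference -160/9009.

Σ = -160/9009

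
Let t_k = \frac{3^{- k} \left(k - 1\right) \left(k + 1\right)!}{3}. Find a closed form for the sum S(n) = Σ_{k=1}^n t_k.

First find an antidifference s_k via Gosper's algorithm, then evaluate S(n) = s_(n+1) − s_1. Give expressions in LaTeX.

t_(k+1)/t_k = k*(k + 2)/(3*(k - 1)).
A = k/3 + 2/3, B = 1, C = k - 1.
Set up (k/3 + 2/3)·f(k+1) − (1)·f(k) − (k - 1) = 0.
deg f ≤ 0 (via 1,0,1).
Solving with deg f ≤ 0: f(k) = 3.
R(k) = B(k−1)·f(k)/C(k) = 3/(k - 1); s_k = R·t_k = factorial(k + 1)/3**k.
Verify: (k - 1)*factorial(k + 1)/(3*3**k) matches t_k.
Telescope: S(n) = s_(n+1) − s_(1) = 3**(-n - 1)*factorial(n + 2) − (2/3) = -2/3 + factorial(n + 2)/(3*3**n).

S(n) = - \frac{2}{3} + \frac{3^{- n} \left(n + 2\right)!}{3}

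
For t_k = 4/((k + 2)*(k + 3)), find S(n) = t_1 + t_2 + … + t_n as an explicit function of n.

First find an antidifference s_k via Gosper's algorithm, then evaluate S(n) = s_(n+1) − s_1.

S(n) = 4*n/(3*(n + 3))

Step 1: r(k) = (k + 2)/(k + 4).
So A=k + 2 and B=k + 4, with C=1.
Key eq: (k + 2)·f(k+1) = (k + 3)·f(k) + (1).
deg f ≤ 1 (via 1,1,0).
Coefficient equations give f(k) = k/2.
Get s_k = R·t_k = 2*k/(k + 2) with R(k) = B(k−1)f(k)/C(k) = k*(k + 3)/2.
Δs = 4/(k**2 + 5*k + 6), as required.
Evaluate: s_(n+1) = 2*(n + 1)/(n + 3); subtract s_(1) = 2/3 ⇒ S(n) = 4*n/(3*(n + 3)).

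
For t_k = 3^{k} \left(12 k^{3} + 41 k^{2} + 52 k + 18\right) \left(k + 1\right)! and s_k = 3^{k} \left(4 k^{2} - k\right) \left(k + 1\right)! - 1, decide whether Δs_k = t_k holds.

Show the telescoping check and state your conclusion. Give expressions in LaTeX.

s_(k+1) = -3**(k + 1)*(k - 4*(k + 1)**2 + 1)*factorial(k + 2) - 1
s_(k+1) − s_k = 3**k*(12*k**3 + 41*k**2 + 52*k + 18)*factorial(k + 1)
(s_(k+1) − s_k) − t_k = 0

valid (s_(k+1) − s_k reduces to t_k)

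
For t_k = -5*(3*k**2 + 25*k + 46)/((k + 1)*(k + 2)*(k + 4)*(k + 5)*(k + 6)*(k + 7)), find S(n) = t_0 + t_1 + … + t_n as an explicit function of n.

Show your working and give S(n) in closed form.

r(k) = (k + 1)*(k + 4)*(25*k + 3*(k + 1)**2 + 71)/((k + 3)*(k + 8)*(3*k**2 + 25*k + 46)) after simplifying.
A = k + 1, B = k + 8, C = k**3 + 34*k**2/3 + 121*k/3 + 46.
Set up (k + 1)·f(k+1) − (k + 7)·f(k) − (k**3 + 34*k**2/3 + 121*k/3 + 46) = 0.
From deg A=1, deg B=1, deg C=3: d=6.
Coefficient equations give f(k) = k*(k + 2)*(k + 3)*(k + 5)*(k**2 + 11*k + 34)/72.
Then R = B(k−1)f/C = k*(k + 2)*(k + 5)*(k + 7)*(k**2 + 11*k + 34)/(24*(3*k**2 + 25*k + 46)), so s_k = R(k)·t_k = 5*k*(-k**2 - 11*k - 34)/(24*(k**3 + 11*k**2 + 34*k + 24)).
s_(k+1) − s_k = 5*(-3*k**2 - 25*k - 46)/(k**6 + 25*k**5 + 247*k**4 + 1219*k**3 + 3112*k**2 + 3796*k + 1680) = t_k.
Telescope: S(n) = s_(n+1) − s_(0) = 5*(-n**3 - 14*n**2 - 59*n - 46)/(24*(n**3 + 14*n**2 + 59*n + 70)) − (0) = 5*(-n**3 - 14*n**2 - 59*n - 46)/(24*(n**3 + 14*n**2 + 59*n + 70)).

S(n) = 5*(-n**3 - 14*n**2 - 59*n - 46)/(24*(n**3 + 14*n**2 + 59*n + 70))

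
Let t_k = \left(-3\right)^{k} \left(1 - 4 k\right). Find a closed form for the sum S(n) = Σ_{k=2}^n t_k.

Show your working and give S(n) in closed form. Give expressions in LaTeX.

S(n) = - 3 \left(-3\right)^{n} n - 9

Ratio r(k) = 3*(-4*k - 3)/(4*k - 1).
Factor: A=-3; B=1; C=k - 1/4.
f must satisfy (-3)·f(k+1) − (1)·f(k) = k - 1/4.
Degrees (0,0,1) ⇒ d ≤ 1.
Coefficient equations give f(k) = -(k - 1)/4.
Then R = B(k−1)f/C = -(k - 1)/(4*k - 1), so s_k = R(k)·t_k = (-3)**k*(k - 1).
s_(k+1) − s_k = (-3)**k*(1 - 4*k) = t_k.
s_(n+1) = (-3)**(n + 1)*n and s_(2) = 9, so S(n) = -3*(-3)**n*n - 9.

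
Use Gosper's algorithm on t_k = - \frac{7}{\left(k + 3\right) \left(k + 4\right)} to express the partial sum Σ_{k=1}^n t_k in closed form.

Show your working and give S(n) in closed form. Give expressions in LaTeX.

S(n) = - \frac{7 n}{4 n + 16}

r(k) = (k + 3)/(k + 5) after simplifying.
A = k + 3, B = k + 5, C = 1.
Need (k + 3)·f(k+1) − (k + 4)·f(k) = 1.
Degrees (1,1,0) ⇒ d ≤ 1.
Coefficient equations give f(k) = k/3.
Get s_k = R·t_k = -7*k/(3*k + 9) with R(k) = B(k−1)f(k)/C(k) = k*(k + 4)/3.
Verify: -7/(k**2 + 7*k + 12) matches t_k.
Telescope: S(n) = s_(n+1) − s_(1) = 7*(-n - 1)/(3*(n + 4)) − (-7/12) = -7*n/(4*n + 16).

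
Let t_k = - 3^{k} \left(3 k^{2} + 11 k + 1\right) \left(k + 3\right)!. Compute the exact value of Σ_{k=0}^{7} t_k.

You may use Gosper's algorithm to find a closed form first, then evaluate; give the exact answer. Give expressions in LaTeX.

Step 1: r(k) = 3*(3*k**3 + 29*k**2 + 83*k + 60)/(3*k**2 + 11*k + 1).
Factor: A=3*k + 12; B=1; C=k**2 + 11*k/3 + 1/3.
Key eq: (3*k + 12)·f(k+1) = (1)·f(k) + (k**2 + 11*k/3 + 1/3).
d = 1 from the (1,0,2) case.
Coefficient equations give f(k) = (k - 1)/3.
Certificate R = B(k−1)f/C = (k - 1)/(3*k**2 + 11*k + 1) gives s_k = -3**k*(k - 1)*factorial(k + 3).
Check: Δs_k = -3**k*(3*k**2 + 11*k + 1)*factorial(k + 3). ✓
Telescoping: Σ = s_(8) − s_(0) = -1833258873600 − (6) = -1833258873606.

Σ = -1833258873606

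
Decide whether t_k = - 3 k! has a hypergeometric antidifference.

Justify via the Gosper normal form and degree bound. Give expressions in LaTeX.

Step 1: r(k) = k + 1.
Take A(k)=k + 1, B(k)=1, C(k)=1.
Set up (k + 1)·f(k+1) − (1)·f(k) − (1) = 0.
Bound: deg f ≤ -1.
Bound -1 < 0, so the key equation has no polynomial solution.

No — key equation has no polynomial f.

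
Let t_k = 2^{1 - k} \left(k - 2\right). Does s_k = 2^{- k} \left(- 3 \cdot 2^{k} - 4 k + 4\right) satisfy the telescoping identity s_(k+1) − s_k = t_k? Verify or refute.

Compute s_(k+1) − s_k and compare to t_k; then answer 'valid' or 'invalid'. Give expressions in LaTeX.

Valid — Δs_k = t_k.

s_(k+1) = -3 - 2*k/2**k
s_(k+1) − s_k = 2**(1 - k)*(k - 2)
(s_(k+1) − s_k) − t_k = 0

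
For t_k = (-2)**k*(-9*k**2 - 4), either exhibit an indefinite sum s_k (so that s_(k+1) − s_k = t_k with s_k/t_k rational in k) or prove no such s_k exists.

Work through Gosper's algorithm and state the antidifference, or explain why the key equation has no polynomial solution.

s_k = (-2)**k*(3*k**2 - 4*k + 2)

The ratio is 2*(-9*(k + 1)**2 - 4)/(9*k**2 + 4).
Normal form (A,B,C) = (-2, 1, k**2 + 4/9).
Solve (-2)·f(k+1) − (1)·f(k) = k**2 + 4/9.
From deg A=0, deg B=0, deg C=2: d=2.
Match coefficients ⇒ f(k) = -(3*k**2 - 4*k + 2)/9.
Certificate R = B(k−1)f/C = -(3*k**2 - 4*k + 2)/(9*k**2 + 4) gives s_k = (-2)**k*(3*k**2 - 4*k + 2).
s_(k+1) − s_k = (-2)**k*(-9*k**2 - 4) = t_k.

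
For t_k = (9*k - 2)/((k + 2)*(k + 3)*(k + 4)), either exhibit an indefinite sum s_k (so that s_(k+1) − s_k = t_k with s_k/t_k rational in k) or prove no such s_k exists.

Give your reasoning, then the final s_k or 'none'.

Ratio r(k) = (k + 2)*(9*k + 7)/((k + 5)*(9*k - 2)).
Gosper form: A/B · C(k+1)/C(k) with A=k + 2, B=k + 5, C=k - 2/9.
Key eq: (k + 2)·f(k+1) = (k + 4)·f(k) + (k - 2/9).
From deg A=1, deg B=1, deg C=1: d=2.
Coefficient equations give f(k) = k*(4*k - 7)/27.
So s_k = (B(k−1)f/C)·t_k = (k*(k + 4)*(4*k - 7)/(3*(9*k - 2)))·t_k = k*(4*k - 7)/(3*(k + 2)*(k + 3)).
s_(k+1) − s_k = (9*k - 2)/(k**3 + 9*k**2 + 26*k + 24) = t_k.

s_k = k*(4*k - 7)/(3*(k + 2)*(k + 3))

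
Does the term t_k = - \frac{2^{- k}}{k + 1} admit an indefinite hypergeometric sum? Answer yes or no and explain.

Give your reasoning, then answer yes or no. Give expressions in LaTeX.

No — t_k has no hypergeometric antidifference.

Step 1: r(k) = (k + 1)/(2*(k + 2)).
So A=k/2 + 1/2 and B=k + 2, with C=1.
Need (k/2 + 1/2)·f(k+1) − (k + 1)·f(k) = 1.
Bound: deg f ≤ -1.
d = -1 < 0 ⇒ no nonzero polynomial f; not summable.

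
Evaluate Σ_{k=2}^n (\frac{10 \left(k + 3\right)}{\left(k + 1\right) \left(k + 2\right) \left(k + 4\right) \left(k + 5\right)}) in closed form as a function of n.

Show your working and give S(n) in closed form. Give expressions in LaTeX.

Ratio r(k) = (k + 1)*(k + 4)**2/((k + 3)**2*(k + 6)).
Factor: A=k + 1; B=k + 6; C=k**2 + 6*k + 9.
Set up (k + 1)·f(k+1) − (k + 5)·f(k) − (k**2 + 6*k + 9) = 0.
From deg A=1, deg B=1, deg C=2: d=4.
Match coefficients ⇒ f(k) = k*(k + 2)*(k + 3)*(k + 5)/8.
Get s_k = R·t_k = 5*k*(k + 5)/(4*(k**2 + 5*k + 4)) with R(k) = B(k−1)f(k)/C(k) = k*(k + 2)*(k + 5)**2/(8*(k + 3)).
Δs = 10*(k + 3)/(k**4 + 12*k**3 + 49*k**2 + 78*k + 40), as required.
Telescope: S(n) = s_(n+1) − s_(2) = 5*(n**2 + 7*n + 6)/(4*(n**2 + 7*n + 10)) − (35/36) = 5*(n**2 + 7*n - 8)/(18*(n**2 + 7*n + 10)).

S(n) = \frac{5 \left(n^{2} + 7 n - 8\right)}{18 \left(n^{2} + 7 n + 10\right)}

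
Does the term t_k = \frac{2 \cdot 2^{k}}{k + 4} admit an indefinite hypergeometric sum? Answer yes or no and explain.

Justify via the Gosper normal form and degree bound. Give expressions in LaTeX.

t_(k+1)/t_k = 2*(k + 4)/(k + 5).
Take A(k)=2*k + 8, B(k)=k + 5, C(k)=1.
Key eq: (2*k + 8)·f(k+1) = (k + 4)·f(k) + (1).
deg f ≤ -1 (via 1,1,0).
Bound -1 < 0, so the key equation has no polynomial solution.

No. Not Gosper-summable.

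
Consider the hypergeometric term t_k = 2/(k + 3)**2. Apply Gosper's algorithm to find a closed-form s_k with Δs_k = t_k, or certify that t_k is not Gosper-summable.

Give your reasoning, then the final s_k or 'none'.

none (Gosper's algorithm certifies no s_k)

Ratio r(k) = (k + 3)**2/(k + 4)**2.
Take A(k)=k**2 + 6*k + 9, B(k)=k**2 + 8*k + 16, C(k)=1.
Solve (k**2 + 6*k + 9)·f(k+1) − (k**2 + 6*k + 9)·f(k) = 1.
From deg A=2, deg B=2, deg C=0: d=0.
Write f(k) = c0. Then LHS − RHS = -1, requiring -1 = 0: contradictory. No certificate.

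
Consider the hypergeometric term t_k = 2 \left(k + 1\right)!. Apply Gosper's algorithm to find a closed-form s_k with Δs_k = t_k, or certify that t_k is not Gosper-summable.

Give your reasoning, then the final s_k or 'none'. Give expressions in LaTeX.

none — t_k is not Gosper-summable

The ratio is k + 2.
Gosper form: A/B · C(k+1)/C(k) with A=k + 2, B=1, C=1.
f must satisfy (k + 2)·f(k+1) − (1)·f(k) = 1.
Bound: deg f ≤ -1.
Negative degree bound (-1): no f exists, t_k not Gosper-summable.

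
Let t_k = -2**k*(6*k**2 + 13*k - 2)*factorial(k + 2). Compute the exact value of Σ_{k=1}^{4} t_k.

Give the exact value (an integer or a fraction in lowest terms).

Σ = -1774092

Step 1: r(k) = 2*(6*k**3 + 43*k**2 + 92*k + 51)/(6*k**2 + 13*k - 2).
A = 2*k + 6, B = 1, C = k**2 + 13*k/6 - 1/3.
Key eq: (2*k + 6)·f(k+1) = (1)·f(k) + (k**2 + 13*k/6 - 1/3).
Degrees (1,0,2) ⇒ d ≤ 1.
Solve for f: f(k) = (3*k - 4)/6 (degree 1 ≤ 1).
Then R = B(k−1)f/C = (3*k - 4)/(6*k**2 + 13*k - 2), so s_k = R(k)·t_k = -2**k*(3*k - 4)*factorial(k + 2).
Check: Δs_k = -2**k*(6*k**2 + 13*k - 2)*factorial(k + 2). ✓
Telescoping: Σ = s_(5) − s_(1) = -1774080 − (12) = -1774092.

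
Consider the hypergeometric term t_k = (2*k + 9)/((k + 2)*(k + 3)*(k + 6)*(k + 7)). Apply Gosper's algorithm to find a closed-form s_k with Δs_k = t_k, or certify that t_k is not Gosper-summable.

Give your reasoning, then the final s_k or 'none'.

s_k = k*(k + 8)/(12*(k**2 + 8*k + 12))

Compute t_(k+1)/t_k: get (k + 2)*(k + 6)*(2*k + 11)/((k + 4)*(k + 8)*(2*k + 9)).
Take A(k)=k + 2, B(k)=k + 8, C(k)=k**3 + 27*k**2/2 + 121*k/2 + 90.
Need (k + 2)·f(k+1) − (k + 7)·f(k) = k**3 + 27*k**2/2 + 121*k/2 + 90.
deg f ≤ 5 (via 1,1,3).
Solving with deg f ≤ 5: f(k) = k*(k + 3)*(k + 4)*(k + 5)*(k + 8)/24.
So s_k = (B(k−1)f/C)·t_k = (k*(k + 3)*(k + 7)*(k + 8)/(12*(2*k + 9)))·t_k = k*(k + 8)/(12*(k**2 + 8*k + 12)).
Verify: (2*k + 9)/(k**4 + 18*k**3 + 113*k**2 + 288*k + 252) matches t_k.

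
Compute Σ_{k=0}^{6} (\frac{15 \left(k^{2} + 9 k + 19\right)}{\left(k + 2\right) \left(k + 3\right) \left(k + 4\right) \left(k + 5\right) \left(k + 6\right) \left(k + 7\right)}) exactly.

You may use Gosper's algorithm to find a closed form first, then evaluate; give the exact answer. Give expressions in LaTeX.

Σ = 2065/20592

r(k) = (k + 2)*(9*k + (k + 1)**2 + 28)/((k + 8)*(k**2 + 9*k + 19)) after simplifying.
Gosper form: A/B · C(k+1)/C(k) with A=k + 2, B=k + 8, C=k**2 + 9*k + 19.
Need (k + 2)·f(k+1) − (k + 7)·f(k) = k**2 + 9*k + 19.
deg f ≤ 5 (via 1,1,2).
A polynomial solution: f(k) = k*(k + 3)*(k + 5)*(k**2 + 12*k + 44)/144.
R(k) = B(k−1)·f(k)/C(k) = k*(k + 3)*(k + 5)*(k + 7)*(k**2 + 12*k + 44)/(144*(k**2 + 9*k + 19)); s_k = R·t_k = 5*k*(k**2 + 12*k + 44)/(48*(k**3 + 12*k**2 + 44*k + 48)).
Check: Δs_k = 15*(k**2 + 9*k + 19)/(k**6 + 27*k**5 + 295*k**4 + 1665*k**3 + 5104*k**2 + 8028*k + 5040). ✓
Evaluate s at k=7 and k=0: 2065/20592 and 0; difference 2065/20592.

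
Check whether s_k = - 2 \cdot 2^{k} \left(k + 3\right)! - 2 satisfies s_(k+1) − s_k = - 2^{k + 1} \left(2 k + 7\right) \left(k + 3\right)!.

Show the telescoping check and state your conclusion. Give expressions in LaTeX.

s_(k+1) = -2*2**(k + 1)*factorial(k + 4) - 2
s_(k+1) − s_k = -2**(k + 1)*(2*k + 7)*factorial(k + 3)
(s_(k+1) − s_k) − t_k = 0

Valid: the claim telescopes to t_k.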